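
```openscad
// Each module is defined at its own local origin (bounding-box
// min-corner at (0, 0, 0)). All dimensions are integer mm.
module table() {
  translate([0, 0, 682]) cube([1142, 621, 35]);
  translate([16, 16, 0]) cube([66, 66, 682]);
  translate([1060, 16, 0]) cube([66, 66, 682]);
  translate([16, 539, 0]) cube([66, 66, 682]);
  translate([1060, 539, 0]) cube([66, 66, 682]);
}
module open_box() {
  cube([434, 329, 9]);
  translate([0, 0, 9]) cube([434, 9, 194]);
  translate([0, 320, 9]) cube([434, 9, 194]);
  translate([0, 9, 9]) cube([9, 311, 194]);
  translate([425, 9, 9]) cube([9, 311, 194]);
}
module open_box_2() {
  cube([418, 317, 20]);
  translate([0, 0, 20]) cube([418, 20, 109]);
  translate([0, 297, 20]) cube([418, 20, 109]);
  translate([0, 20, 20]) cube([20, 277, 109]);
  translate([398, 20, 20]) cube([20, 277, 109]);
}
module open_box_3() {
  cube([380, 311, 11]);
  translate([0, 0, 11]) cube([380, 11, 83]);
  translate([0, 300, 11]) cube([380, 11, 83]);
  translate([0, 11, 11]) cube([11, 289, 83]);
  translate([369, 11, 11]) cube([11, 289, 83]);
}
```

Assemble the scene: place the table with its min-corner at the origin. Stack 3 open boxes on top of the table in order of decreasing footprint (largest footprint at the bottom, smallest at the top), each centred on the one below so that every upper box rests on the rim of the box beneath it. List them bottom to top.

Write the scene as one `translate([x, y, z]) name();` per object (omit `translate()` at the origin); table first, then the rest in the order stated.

table();
translate([354, 146, 717]) open_box();
translate([362, 152, 920]) open_box_2();
translate([381, 155, 1049]) open_box_3();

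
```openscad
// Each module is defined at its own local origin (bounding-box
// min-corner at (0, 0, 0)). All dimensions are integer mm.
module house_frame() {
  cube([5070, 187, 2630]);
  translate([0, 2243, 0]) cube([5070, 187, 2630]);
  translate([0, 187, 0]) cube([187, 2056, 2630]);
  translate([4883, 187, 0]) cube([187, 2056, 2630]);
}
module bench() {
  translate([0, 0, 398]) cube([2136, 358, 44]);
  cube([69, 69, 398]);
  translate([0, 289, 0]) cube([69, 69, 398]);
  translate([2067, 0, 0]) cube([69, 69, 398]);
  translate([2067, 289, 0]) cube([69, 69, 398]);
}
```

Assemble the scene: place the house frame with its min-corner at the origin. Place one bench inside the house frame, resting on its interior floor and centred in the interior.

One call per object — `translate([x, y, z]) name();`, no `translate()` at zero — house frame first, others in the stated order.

house_frame();
translate([1467, 1036, 0]) bench();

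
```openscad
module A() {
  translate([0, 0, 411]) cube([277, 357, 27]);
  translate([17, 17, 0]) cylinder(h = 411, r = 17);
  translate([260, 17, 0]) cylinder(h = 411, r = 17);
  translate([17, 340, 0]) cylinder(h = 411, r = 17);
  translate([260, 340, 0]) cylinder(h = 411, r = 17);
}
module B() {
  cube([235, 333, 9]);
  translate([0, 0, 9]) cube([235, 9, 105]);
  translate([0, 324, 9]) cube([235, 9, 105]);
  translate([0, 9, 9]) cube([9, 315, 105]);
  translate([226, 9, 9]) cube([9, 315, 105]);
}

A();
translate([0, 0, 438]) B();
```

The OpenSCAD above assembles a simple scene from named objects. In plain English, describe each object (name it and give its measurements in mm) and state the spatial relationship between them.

A is a four-legged stool. The seat is a 277×357×27 mm slab whose top surface is at z = 438 mm; four round legs, each 34 mm in diameter, run from the floor (z = 0) to the underside of the seat, each leg's axis is inset half a diameter from the nearest pair of seat edges (so the leg's bounding box is flush with the corner).

B is an open storage box with external size 235×333×114 mm and wall thickness 9 mm (the base is also 9 mm thick). The base covers the whole footprint; the four walls stand on the base, with the y-facing walls full-width and the x-facing walls fitting between their inner faces.

The open box is on top of the stool.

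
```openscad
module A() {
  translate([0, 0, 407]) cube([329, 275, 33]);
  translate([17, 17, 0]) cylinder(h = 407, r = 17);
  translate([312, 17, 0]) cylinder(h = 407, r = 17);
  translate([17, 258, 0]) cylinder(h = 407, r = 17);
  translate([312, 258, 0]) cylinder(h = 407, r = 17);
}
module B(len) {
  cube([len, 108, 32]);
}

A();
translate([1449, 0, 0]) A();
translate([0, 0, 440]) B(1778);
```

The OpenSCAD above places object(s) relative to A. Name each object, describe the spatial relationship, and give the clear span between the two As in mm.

A is a stool. B is a beam. A beam spans the tops of two stools. The clear span between the two stools is 1120 mm.

Second stool starts at x = 1449; first ends at x = 329; clear span = 1449 − 329 = 1120 mm.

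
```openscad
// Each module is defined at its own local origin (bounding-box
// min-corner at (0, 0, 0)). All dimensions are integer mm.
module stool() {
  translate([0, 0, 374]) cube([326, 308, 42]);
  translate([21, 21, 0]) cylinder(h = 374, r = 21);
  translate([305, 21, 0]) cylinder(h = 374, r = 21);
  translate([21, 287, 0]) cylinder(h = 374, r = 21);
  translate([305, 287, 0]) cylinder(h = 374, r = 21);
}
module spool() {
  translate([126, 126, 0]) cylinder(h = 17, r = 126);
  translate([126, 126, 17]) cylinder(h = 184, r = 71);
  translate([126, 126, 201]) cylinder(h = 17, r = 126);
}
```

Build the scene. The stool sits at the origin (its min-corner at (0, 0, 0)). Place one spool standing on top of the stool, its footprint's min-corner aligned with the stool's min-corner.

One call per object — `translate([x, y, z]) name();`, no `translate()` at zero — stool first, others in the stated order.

stool();
translate([0, 0, 416]) spool();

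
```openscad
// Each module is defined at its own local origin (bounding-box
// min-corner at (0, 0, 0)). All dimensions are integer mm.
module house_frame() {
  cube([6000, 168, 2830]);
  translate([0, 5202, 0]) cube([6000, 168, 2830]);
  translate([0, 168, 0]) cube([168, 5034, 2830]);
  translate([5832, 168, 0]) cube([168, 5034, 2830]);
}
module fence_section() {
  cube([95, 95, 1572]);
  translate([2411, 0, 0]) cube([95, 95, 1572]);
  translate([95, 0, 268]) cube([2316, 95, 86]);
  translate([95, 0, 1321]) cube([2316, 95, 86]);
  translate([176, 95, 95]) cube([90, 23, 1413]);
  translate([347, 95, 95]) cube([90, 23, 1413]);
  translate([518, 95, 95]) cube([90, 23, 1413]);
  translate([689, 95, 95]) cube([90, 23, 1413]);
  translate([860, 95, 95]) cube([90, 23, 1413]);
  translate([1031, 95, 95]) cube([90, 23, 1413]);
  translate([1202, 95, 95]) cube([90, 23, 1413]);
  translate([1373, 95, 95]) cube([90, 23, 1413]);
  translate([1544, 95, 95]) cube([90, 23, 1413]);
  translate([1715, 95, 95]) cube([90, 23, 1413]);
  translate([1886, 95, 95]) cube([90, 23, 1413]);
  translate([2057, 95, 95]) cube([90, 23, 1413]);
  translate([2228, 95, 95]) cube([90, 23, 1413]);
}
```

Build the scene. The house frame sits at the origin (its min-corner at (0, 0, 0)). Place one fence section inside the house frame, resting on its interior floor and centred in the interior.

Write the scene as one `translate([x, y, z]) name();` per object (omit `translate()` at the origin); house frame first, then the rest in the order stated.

house_frame();
translate([1747, 2626, 0]) fence_section();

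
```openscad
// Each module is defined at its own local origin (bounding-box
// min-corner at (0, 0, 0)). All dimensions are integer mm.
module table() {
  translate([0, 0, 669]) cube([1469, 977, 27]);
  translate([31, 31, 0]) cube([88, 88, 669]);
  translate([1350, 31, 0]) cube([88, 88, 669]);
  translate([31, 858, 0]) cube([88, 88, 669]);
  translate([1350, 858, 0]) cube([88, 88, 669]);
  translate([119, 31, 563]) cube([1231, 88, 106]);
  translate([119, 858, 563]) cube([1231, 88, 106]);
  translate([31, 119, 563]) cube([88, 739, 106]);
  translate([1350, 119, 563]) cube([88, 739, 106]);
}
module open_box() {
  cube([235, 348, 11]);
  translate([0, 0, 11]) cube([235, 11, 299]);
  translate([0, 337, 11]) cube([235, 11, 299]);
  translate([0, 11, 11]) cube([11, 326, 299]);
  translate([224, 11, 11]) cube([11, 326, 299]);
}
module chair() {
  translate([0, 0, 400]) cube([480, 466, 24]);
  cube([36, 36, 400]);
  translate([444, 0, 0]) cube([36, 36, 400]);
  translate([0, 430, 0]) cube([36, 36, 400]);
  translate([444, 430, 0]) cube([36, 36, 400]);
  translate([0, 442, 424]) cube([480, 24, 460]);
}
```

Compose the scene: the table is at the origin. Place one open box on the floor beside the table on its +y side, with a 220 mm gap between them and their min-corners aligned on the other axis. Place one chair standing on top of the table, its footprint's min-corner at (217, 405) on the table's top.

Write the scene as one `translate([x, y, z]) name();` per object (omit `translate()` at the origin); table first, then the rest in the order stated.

table();
translate([0, 1197, 0]) open_box();
translate([217, 405, 696]) chair();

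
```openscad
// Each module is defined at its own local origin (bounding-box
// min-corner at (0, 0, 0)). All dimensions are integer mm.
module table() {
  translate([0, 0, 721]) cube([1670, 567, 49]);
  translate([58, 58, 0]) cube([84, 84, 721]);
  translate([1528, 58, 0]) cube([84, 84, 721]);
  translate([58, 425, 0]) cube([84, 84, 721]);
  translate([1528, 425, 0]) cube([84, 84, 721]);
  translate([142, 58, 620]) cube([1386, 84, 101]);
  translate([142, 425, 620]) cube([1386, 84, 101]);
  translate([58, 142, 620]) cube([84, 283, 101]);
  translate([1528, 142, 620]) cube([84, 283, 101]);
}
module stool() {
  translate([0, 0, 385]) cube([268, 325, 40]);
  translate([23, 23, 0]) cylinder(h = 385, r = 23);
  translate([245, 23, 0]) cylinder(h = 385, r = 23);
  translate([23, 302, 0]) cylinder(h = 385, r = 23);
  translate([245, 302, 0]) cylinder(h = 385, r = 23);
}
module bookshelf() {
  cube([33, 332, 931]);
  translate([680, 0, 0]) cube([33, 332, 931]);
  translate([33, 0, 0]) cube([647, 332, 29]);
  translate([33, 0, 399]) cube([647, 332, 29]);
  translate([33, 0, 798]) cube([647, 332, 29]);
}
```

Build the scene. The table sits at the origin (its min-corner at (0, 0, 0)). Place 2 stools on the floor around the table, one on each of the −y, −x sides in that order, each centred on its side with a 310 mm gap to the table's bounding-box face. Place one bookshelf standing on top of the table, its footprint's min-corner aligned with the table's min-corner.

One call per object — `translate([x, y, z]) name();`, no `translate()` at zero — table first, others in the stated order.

table();
translate([701, -635, 0]) stool();
translate([-578, 121, 0]) stool();
translate([0, 0, 770]) bookshelf();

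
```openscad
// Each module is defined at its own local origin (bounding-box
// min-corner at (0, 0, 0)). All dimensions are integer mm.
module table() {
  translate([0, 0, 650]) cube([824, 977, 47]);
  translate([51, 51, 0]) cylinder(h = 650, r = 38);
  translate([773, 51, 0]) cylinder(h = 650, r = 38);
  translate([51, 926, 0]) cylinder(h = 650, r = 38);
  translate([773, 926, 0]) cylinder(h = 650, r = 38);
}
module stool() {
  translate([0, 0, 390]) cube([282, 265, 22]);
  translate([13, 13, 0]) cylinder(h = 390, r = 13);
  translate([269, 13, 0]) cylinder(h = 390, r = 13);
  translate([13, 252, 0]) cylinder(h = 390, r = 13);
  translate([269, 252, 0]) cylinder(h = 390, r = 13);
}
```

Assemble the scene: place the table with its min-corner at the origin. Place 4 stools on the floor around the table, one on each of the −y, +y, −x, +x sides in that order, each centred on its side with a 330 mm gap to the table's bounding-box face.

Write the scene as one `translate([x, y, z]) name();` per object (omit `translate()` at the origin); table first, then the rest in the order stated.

table();
translate([271, -595, 0]) stool();
translate([271, 1307, 0]) stool();
translate([-612, 356, 0]) stool();
translate([1154, 356, 0]) stool();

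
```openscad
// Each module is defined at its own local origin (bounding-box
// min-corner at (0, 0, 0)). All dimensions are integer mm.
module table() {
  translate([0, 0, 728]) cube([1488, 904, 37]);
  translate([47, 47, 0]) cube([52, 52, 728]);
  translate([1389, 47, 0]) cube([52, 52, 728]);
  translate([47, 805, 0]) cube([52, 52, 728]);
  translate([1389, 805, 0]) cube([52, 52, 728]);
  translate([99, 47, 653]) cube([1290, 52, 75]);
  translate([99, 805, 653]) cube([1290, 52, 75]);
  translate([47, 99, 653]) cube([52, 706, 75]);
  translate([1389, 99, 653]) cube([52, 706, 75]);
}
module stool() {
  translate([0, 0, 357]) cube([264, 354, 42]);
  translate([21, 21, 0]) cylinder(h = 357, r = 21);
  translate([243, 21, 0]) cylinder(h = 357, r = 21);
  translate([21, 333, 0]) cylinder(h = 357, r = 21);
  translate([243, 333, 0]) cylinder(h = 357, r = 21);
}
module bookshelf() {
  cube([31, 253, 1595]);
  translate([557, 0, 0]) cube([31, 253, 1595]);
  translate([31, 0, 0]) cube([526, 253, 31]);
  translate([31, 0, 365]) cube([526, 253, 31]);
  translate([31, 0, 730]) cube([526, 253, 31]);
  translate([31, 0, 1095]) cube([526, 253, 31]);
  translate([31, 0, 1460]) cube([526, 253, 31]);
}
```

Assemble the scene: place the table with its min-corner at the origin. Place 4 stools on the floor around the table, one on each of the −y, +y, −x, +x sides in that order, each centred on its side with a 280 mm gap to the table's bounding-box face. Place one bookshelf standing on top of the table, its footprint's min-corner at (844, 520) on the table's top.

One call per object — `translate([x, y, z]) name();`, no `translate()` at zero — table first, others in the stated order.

table();
translate([612, -634, 0]) stool();
translate([612, 1184, 0]) stool();
translate([-544, 275, 0]) stool();
translate([1768, 275, 0]) stool();
translate([844, 520, 765]) bookshelf();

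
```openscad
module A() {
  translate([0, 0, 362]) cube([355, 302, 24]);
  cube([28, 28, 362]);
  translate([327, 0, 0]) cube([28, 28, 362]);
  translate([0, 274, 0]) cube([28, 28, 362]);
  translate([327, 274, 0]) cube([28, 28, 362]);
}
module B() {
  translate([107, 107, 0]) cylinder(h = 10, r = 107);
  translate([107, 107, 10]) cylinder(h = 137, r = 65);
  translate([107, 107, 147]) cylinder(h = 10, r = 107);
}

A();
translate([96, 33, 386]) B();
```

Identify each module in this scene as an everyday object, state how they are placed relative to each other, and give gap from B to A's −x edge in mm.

A is a stool. B is a spool. The spool is on top of the stool. The gap from the spool to the stool's −x edge is 96 mm.

The spool's min-x is at 96; the stool's min-x is 0; gap = 96 mm.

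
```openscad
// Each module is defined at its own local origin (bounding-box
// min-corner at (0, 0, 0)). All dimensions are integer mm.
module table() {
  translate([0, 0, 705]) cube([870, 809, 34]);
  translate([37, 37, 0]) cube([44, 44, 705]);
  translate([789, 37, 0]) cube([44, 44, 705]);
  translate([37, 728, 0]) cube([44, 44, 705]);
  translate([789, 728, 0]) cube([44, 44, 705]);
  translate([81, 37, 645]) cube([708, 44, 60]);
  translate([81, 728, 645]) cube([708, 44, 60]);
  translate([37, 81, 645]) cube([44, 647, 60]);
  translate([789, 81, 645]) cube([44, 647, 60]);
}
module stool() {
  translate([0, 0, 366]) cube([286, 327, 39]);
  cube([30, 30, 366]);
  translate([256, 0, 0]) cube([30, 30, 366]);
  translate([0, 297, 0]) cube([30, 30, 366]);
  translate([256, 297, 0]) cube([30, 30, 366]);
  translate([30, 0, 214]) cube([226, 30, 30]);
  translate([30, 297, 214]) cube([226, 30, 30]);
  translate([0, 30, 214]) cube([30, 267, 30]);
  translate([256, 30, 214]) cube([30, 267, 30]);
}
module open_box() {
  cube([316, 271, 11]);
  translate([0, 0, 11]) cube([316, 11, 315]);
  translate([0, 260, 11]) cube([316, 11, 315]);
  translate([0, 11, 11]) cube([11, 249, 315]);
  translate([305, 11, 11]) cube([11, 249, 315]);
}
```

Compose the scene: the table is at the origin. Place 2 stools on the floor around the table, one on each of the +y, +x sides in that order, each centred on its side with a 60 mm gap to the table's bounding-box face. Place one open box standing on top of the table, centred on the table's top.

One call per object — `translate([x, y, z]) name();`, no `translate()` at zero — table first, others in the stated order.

table();
translate([292, 869, 0]) stool();
translate([930, 241, 0]) stool();
translate([277, 269, 739]) open_box();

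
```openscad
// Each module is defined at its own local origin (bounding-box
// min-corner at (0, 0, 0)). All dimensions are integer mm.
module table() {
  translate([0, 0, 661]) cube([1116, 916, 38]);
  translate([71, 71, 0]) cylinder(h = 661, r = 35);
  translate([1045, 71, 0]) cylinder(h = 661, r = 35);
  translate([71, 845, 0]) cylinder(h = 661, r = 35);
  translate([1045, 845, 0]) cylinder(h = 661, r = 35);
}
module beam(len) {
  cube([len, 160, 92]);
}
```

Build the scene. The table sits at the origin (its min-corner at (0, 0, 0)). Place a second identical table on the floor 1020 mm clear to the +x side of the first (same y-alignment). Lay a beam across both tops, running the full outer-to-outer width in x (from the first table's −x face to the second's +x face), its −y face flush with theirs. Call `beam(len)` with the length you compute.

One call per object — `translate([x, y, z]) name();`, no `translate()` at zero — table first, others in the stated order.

table();
translate([2136, 0, 0]) table();
translate([0, 0, 699]) beam(3252);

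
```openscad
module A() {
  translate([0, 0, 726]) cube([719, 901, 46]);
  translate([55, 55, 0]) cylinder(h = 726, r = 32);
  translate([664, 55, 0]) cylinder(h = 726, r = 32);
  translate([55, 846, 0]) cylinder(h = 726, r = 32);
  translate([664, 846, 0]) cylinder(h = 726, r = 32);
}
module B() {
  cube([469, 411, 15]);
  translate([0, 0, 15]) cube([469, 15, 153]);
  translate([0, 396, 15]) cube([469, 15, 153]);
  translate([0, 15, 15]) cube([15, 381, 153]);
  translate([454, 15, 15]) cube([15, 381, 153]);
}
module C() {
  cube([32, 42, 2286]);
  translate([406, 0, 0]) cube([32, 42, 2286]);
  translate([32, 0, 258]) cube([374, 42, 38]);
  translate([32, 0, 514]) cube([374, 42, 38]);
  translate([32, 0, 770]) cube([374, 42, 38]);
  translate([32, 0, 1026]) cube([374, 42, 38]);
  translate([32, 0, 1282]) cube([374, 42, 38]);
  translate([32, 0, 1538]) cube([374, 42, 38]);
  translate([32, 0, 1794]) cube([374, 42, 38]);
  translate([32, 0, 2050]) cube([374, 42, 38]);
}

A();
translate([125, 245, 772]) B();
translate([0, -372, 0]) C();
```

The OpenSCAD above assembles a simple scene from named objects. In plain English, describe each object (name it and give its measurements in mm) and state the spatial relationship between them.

A is a table: top 719 mm (x) × 901 mm (y), 46 mm thick, upper face at z = 772 mm, on four round legs of 64 mm diameter, each leg's bounding box inset 23 mm from the nearest pair of top edges, running from z = 0 to the bottom of the top.

B is an open-topped rectangular box: outside dimensions 469×411×168 mm, with a uniform wall and base thickness of 15 mm. The base is a full 469×411 slab on the floor; four walls sit on top of the base. The front and back walls (the −y and +y sides) span the full width; the two side walls fit between them.

C is a wooden ladder with two side rails of 32×42 mm section and 2286 mm height, set 438 mm apart overall. Between them run 8 rectangular rungs (42 mm deep, 38 mm thick), front faces flush with the rails' −y face. The bottom of the first rung is 258 mm above the floor and each subsequent rung is 256 mm higher than the one below.

The open box is on top of the table, centred. The ladder is on the floor beside the table on its −y side.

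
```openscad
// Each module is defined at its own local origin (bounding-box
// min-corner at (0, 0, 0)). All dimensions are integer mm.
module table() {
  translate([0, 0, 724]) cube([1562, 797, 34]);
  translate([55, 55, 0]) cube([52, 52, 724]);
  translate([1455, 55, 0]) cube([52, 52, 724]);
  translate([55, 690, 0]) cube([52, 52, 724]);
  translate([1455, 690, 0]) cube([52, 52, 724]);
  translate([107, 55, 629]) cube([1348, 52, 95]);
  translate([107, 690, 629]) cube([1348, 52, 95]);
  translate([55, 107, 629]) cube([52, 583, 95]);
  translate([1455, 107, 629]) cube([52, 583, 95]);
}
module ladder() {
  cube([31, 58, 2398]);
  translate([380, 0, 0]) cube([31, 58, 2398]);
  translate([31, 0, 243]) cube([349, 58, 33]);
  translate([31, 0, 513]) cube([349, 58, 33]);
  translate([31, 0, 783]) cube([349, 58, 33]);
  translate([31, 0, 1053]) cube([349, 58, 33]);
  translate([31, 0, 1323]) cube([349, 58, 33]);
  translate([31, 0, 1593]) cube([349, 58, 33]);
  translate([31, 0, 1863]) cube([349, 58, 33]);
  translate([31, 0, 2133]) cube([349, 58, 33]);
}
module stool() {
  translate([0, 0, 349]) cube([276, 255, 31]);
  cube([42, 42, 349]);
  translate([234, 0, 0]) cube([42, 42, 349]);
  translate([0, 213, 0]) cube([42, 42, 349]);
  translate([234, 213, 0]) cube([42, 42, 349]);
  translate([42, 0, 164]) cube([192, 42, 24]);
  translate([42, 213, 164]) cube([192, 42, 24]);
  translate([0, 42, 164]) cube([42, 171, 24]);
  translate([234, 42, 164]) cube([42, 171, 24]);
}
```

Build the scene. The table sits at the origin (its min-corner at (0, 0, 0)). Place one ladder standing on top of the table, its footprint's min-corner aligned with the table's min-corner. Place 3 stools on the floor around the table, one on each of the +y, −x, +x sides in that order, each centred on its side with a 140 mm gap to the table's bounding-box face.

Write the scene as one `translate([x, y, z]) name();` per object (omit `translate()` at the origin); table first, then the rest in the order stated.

table();
translate([0, 0, 758]) ladder();
translate([643, 937, 0]) stool();
translate([-416, 271, 0]) stool();
translate([1702, 271, 0]) stool();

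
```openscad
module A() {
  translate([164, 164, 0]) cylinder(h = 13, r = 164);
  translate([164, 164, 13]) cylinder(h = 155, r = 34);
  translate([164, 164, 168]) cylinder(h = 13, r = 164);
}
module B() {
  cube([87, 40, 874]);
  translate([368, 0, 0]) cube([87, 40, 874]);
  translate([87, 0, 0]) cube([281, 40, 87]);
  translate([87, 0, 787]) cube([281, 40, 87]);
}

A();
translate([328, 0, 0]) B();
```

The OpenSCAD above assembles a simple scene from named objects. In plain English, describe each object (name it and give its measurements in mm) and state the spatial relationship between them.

A is a spool: two coaxial disc flanges of radius 164 mm and thickness 13 mm, joined by a core cylinder of radius 34 mm and height 155 mm. The lower flange rests on z = 0 and the three cylinders share a vertical axis.

B is a rectangular picture frame lying in the x–z plane (depth along y). The opening is 281 mm wide (x) by 700 mm tall (z), surrounded by a border 87 mm wide on all four sides. The frame is 40 mm deep and is made of two full-height vertical stiles with two horizontal rails fitted between them.

The picture frame is against the spool's +x side, with their −y faces flush.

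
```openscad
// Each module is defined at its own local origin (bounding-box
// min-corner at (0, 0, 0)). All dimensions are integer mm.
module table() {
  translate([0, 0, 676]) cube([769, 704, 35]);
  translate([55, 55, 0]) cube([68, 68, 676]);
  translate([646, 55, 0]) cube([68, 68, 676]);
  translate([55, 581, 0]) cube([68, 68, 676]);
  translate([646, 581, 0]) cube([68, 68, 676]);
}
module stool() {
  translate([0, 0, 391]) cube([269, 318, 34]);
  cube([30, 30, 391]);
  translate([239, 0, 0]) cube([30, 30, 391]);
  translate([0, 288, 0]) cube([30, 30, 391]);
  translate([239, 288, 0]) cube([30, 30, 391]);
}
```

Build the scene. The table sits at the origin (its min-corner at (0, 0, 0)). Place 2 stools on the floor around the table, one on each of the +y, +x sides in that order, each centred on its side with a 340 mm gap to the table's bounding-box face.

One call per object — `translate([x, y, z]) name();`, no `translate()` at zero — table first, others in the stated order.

table();
translate([250, 1044, 0]) stool();
translate([1109, 193, 0]) stool();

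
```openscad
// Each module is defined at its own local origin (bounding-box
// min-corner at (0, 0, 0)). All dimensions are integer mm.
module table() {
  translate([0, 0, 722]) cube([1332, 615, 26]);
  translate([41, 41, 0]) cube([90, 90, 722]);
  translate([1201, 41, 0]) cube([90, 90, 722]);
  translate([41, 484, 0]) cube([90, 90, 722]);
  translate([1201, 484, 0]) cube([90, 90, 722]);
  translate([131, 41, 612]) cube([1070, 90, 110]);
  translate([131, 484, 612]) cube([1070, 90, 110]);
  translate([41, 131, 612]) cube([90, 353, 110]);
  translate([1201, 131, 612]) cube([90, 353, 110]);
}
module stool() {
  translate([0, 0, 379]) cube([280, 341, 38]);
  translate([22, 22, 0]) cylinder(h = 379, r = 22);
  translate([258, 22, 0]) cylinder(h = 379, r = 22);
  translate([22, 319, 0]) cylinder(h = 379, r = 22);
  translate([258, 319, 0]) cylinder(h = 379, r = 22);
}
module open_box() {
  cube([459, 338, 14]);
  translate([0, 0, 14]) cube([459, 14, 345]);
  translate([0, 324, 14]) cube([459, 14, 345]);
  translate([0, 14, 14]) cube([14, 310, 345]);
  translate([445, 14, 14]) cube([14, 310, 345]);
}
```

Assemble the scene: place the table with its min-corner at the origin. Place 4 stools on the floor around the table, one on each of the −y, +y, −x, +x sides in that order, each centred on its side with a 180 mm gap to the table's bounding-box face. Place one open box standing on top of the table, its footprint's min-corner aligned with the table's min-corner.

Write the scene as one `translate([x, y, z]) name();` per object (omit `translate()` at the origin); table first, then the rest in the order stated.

table();
translate([526, -521, 0]) stool();
translate([526, 795, 0]) stool();
translate([-460, 137, 0]) stool();
translate([1512, 137, 0]) stool();
translate([0, 0, 748]) open_box();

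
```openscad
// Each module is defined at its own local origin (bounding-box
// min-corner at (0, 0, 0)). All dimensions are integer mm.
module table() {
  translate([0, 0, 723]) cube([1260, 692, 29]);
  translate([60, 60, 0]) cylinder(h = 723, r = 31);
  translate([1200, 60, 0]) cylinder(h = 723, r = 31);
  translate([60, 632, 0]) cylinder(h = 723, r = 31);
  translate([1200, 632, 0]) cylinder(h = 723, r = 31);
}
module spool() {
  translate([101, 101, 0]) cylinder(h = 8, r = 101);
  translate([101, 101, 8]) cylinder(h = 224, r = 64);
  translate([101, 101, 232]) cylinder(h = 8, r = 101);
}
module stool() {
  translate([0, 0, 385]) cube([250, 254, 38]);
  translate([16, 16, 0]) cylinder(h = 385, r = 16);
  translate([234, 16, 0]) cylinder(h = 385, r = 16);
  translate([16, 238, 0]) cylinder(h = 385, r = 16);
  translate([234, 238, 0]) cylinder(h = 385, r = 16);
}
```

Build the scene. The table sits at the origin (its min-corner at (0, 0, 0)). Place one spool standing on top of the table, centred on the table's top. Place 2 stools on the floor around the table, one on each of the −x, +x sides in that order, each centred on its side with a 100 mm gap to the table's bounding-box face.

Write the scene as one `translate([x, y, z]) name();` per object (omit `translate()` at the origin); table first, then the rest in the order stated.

table();
translate([529, 245, 752]) spool();
translate([-350, 219, 0]) stool();
translate([1360, 219, 0]) stool();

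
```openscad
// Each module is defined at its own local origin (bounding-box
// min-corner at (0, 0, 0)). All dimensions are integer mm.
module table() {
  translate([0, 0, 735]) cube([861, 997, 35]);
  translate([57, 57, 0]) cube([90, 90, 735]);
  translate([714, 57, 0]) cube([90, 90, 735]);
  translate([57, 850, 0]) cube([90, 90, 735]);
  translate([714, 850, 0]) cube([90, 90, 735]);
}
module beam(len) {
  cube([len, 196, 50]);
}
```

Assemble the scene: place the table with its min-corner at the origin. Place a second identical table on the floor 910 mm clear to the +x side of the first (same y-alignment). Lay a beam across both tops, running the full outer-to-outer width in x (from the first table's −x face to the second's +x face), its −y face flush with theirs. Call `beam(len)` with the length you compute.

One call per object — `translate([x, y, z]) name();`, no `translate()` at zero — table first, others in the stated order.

table();
translate([1771, 0, 0]) table();
translate([0, 0, 770]) beam(2632);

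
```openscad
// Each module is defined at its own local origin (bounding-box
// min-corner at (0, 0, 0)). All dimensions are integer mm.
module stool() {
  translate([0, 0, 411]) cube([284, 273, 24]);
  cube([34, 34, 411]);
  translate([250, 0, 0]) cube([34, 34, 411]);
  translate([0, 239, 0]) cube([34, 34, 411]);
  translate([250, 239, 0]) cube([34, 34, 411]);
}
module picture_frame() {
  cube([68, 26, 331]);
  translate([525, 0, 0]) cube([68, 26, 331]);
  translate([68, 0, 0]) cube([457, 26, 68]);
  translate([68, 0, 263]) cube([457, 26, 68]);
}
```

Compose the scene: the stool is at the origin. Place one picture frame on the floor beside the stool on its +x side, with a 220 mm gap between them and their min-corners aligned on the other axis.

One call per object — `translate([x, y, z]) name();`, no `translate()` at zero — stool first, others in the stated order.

stool();
translate([504, 0, 0]) picture_frame();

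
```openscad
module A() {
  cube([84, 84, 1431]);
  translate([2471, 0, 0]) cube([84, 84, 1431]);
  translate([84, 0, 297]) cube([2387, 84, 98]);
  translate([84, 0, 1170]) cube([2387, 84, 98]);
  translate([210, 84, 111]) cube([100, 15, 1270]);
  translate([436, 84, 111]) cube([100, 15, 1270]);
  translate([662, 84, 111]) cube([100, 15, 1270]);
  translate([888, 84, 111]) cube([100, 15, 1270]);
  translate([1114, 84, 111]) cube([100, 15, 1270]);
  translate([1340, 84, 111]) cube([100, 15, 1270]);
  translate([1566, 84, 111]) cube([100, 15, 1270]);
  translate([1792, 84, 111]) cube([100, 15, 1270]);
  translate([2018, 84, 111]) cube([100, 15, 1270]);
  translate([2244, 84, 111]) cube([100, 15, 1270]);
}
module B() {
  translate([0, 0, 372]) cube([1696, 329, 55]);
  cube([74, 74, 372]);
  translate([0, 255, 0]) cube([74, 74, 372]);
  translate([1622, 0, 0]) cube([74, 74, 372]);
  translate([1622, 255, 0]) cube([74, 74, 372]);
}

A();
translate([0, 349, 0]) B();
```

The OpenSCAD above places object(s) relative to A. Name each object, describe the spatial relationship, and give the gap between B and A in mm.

The bench's nearest face is 250 mm from the fence section's +y face.

A is a fence section. B is a bench. The bench is on the floor beside the fence section on its +y side. The gap between the bench and the fence section is 250 mm.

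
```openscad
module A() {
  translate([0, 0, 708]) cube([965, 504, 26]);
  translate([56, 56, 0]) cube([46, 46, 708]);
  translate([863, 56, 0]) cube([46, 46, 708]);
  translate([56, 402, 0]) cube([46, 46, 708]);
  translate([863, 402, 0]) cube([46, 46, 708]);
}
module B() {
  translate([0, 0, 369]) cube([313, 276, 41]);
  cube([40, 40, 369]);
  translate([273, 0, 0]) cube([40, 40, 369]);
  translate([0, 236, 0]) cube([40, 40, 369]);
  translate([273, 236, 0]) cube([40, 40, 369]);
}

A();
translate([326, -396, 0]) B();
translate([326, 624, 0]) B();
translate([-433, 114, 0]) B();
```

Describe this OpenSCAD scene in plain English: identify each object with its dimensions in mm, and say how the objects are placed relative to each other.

A is a table: top 965 mm (x) × 504 mm (y), 26 mm thick, upper face at z = 734 mm, on four 46×46 mm square legs, each inset 56 mm from the nearest pair of top edges, running from z = 0 to the bottom of the top.

B is a simple wooden stool: a rectangular seat 313 mm (x) by 276 mm (y), 41 mm thick, top face at z = 410 mm, on four square legs, each 40×40 mm in cross-section. The legs rest on z = 0, each flush with a corner of the seat.

Three stools sit around the table at the −y, +y, −x sides.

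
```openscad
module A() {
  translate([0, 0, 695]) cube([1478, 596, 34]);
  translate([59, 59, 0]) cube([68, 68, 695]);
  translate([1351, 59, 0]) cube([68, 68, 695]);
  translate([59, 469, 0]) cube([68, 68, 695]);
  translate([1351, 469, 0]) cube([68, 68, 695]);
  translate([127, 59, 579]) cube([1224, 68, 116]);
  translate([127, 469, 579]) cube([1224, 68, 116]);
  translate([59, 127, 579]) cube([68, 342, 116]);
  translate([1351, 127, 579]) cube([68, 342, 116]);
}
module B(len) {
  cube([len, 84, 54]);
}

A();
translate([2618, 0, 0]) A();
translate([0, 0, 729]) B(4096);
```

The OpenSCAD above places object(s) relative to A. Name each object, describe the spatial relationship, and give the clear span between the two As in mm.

A is a table. B is a beam. A beam spans the tops of two tables. The clear span between the two tables is 1140 mm.

Second table starts at x = 2618; first ends at x = 1478; clear span = 2618 − 1478 = 1140 mm.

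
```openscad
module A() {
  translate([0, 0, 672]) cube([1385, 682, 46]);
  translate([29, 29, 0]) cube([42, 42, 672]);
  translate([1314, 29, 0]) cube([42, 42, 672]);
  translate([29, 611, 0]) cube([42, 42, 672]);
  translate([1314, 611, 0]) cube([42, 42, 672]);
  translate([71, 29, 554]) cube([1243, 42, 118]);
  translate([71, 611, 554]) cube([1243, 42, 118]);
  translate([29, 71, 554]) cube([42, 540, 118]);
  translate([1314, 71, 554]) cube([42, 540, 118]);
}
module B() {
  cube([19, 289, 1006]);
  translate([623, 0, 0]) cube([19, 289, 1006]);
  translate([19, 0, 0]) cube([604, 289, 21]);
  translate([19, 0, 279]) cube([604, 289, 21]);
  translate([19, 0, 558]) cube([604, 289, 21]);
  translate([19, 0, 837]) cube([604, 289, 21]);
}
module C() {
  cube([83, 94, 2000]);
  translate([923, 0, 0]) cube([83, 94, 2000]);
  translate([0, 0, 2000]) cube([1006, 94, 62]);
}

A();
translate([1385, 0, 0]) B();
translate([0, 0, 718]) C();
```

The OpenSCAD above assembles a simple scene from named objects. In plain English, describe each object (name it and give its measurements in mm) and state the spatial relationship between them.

A is a rectangular dining table. The top is 1385×682×46 mm with its upper surface at z = 718 mm. It stands on four 42×42 mm square legs, each inset 29 mm from the nearest pair of top edges, running from the floor to the underside of the top. Four apron rails, 42 mm thick and 118 mm tall, run between adjacent legs with their top edges flush with the underside of the top and their outer faces flush with the legs' outer faces.

B is an open bookshelf. Two side panels, each 19 mm thick, 289 mm deep and 1006 mm tall, stand 642 mm apart (outside-to-outside). Between them sit 4 shelves, each 21 mm thick and 289 mm deep, spanning the full gap between the sides. The bottom shelf rests on the floor (its underside at z = 0) and the clear gap between one shelf's top and the next shelf's underside is 258 mm.

C is a rectangular door frame: two vertical jambs of 83×94 mm section, 2000 mm tall, with a clear opening 840 mm wide between their inner faces. A header 62 mm tall and 94 mm deep lies on top of the jambs and spans the full outside width.

The bookshelf is against the table's +x side, with their −y faces flush. The door frame is on top of the table.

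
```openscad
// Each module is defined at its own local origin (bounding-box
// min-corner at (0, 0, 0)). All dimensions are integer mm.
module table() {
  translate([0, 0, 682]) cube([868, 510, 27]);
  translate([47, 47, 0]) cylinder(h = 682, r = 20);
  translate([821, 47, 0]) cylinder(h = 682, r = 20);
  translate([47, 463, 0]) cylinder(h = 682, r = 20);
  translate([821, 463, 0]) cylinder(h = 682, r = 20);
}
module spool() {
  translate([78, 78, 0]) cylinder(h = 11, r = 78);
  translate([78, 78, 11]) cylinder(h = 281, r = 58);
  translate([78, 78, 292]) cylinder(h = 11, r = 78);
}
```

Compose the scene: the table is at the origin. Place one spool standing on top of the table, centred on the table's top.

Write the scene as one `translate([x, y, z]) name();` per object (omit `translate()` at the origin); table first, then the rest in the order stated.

table();
translate([356, 177, 709]) spool();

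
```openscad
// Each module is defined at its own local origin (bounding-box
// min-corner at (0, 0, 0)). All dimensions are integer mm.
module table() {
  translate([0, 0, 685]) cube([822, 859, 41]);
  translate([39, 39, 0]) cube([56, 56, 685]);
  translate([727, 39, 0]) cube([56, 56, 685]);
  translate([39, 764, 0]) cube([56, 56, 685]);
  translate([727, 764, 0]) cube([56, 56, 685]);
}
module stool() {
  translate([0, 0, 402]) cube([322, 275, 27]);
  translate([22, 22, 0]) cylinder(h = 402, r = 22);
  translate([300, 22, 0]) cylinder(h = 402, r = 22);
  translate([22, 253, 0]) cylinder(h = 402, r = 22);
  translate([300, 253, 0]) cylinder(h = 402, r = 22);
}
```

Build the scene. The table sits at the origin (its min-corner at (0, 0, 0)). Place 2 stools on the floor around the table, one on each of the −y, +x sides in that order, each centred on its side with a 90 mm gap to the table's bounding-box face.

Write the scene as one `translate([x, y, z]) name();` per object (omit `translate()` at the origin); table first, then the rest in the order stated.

table();
translate([250, -365, 0]) stool();
translate([912, 292, 0]) stool();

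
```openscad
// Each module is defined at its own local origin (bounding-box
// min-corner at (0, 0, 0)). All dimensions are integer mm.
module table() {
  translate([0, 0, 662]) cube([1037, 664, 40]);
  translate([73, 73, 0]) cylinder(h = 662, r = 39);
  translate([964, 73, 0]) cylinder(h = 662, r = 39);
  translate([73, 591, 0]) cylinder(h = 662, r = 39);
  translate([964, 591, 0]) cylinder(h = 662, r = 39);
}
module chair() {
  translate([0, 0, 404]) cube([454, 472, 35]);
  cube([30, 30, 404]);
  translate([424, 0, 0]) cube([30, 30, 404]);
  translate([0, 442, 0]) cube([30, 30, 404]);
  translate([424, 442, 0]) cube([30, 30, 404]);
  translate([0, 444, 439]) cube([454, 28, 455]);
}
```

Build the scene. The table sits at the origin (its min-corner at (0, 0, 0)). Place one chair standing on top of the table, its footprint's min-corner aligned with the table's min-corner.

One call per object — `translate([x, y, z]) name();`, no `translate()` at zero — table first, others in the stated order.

table();
translate([0, 0, 702]) chair();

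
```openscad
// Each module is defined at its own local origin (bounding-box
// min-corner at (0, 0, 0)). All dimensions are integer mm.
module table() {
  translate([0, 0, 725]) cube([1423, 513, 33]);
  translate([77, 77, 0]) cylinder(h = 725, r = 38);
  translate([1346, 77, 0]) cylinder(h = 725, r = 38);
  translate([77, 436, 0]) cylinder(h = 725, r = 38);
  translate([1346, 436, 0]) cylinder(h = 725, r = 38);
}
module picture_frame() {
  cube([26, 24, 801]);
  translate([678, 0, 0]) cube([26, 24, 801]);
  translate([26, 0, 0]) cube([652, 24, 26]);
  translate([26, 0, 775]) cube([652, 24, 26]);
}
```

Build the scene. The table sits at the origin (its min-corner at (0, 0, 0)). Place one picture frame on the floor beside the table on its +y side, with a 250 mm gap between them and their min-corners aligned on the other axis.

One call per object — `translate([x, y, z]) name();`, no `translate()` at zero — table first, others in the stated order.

table();
translate([0, 763, 0]) picture_frame();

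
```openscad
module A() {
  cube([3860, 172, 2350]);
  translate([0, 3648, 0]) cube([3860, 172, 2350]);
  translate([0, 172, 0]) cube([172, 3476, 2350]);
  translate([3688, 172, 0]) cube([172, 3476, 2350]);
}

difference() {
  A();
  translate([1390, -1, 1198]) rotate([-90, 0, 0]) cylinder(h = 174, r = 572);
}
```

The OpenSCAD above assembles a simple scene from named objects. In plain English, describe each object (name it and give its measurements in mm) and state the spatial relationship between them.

A is the wall frame of a small rectangular building: four walls, each 2350 mm tall and 172 mm thick, enclosing a footprint 3860 mm (x) by 3820 mm (y) outside-to-outside, with no floor or roof. The front and back walls (the −y and +y sides) span the full width; the two side walls fit between them.

The house frame has a circular hole of radius 572 mm through its front wall, centred at (x = 1390, z = 1198).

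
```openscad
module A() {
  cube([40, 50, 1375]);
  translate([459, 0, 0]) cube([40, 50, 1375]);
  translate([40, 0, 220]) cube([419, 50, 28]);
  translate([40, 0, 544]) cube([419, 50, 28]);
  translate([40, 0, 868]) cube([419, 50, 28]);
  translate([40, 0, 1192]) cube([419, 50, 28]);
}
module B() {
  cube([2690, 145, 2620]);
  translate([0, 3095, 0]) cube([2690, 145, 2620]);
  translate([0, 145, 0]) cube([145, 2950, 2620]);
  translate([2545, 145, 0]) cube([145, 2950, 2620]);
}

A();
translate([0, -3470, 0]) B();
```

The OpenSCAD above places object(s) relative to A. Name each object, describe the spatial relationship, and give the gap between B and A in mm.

The house frame's nearest face is 230 mm from the ladder's −y face.

A is a ladder. B is a house frame. The house frame is on the floor beside the ladder on its −y side. The gap between the house frame and the ladder is 230 mm.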